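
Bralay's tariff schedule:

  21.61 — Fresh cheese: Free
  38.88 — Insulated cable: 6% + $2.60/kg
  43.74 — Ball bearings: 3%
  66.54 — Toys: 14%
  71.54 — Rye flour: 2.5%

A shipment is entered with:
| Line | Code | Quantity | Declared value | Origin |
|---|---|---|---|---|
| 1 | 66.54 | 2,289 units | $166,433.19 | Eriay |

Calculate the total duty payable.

$23,300.65

Line 1 (66.54, Eriay, 2,289 units, $166,433.19):
Base rate for 66.54 is 14%.
Duty = $166,433.19 × 14% = $23,300.65.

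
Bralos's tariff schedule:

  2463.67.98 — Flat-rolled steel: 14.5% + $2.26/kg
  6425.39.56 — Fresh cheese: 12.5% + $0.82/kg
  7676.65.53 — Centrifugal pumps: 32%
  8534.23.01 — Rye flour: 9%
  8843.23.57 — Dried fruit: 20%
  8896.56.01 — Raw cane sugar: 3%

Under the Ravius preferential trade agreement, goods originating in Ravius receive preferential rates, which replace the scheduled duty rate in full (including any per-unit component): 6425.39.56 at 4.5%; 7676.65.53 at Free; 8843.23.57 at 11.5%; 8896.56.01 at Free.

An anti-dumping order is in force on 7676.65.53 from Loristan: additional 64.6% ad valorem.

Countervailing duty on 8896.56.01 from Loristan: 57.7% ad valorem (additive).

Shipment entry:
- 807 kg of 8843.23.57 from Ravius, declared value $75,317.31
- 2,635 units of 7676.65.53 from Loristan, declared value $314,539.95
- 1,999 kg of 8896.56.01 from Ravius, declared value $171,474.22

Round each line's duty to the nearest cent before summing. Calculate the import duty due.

Line 1 (8843.23.57, Ravius, 807 kg, $75,317.31):
Base rate for 8843.23.57 is 20%.
Origin Ravius qualifies under the Bralos–Ravius agreement and 8843.23.57 is covered: preferential rate 11.5% applies instead.
Duty = $75,317.31 × 11.5% = $8,661.49.
Line 2 (7676.65.53, Loristan, 2,635 units, $314,539.95):
Base rate for 7676.65.53 is 32%.
7676.65.53 has an FTA preferential rate, but origin Loristan is not Ravius; base rate stands.
Additional duty on 7676.65.53 from Loristan: +64.6%. Applied ad valorem rate: 32% + 64.6% = 96.6%.
Duty = $314,539.95 × 96.6% = $303,845.59.
Line 3 (8896.56.01, Ravius, 1,999 kg, $171,474.22):
Base rate for 8896.56.01 is 3%.
Origin Ravius qualifies under the Bralos–Ravius agreement and 8896.56.01 is covered: preferential rate Free applies instead.
The additional-duty order on 8896.56.01 targets Loristan, not Ravius; it does not apply.
Duty = $171,474.22 × 0% = $0.00.
Total = $8,661.49 + $303,845.59 + $0.00 = $312,507.08.

$312,507.08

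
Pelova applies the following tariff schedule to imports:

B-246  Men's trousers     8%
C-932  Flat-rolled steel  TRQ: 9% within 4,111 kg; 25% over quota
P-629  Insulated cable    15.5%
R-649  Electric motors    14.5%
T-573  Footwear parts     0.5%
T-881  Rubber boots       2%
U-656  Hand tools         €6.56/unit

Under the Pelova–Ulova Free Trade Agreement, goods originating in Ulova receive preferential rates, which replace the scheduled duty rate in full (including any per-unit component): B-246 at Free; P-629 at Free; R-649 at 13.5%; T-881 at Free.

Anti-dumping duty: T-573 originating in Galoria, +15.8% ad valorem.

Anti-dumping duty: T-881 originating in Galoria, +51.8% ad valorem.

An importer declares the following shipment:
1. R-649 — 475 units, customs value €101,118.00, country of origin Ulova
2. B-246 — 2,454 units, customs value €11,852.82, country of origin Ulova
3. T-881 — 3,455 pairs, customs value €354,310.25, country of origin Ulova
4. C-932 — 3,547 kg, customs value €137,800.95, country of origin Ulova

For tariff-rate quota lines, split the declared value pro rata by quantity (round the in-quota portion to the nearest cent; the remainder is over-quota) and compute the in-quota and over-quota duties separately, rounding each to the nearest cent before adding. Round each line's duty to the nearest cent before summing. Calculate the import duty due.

Line 1 (R-649, Ulova, 475 units, €101,118.00):
Base rate for R-649 is 14.5%.
Origin Ulova qualifies under the Pelova–Ulova agreement and R-649 is covered: preferential rate 13.5% applies instead.
Duty = €101,118.00 × 13.5% = €13,650.93.
Line 2 (B-246, Ulova, 2,454 units, €11,852.82):
Base rate for B-246 is 8%.
Origin Ulova qualifies under the Pelova–Ulova agreement and B-246 is covered: preferential rate Free applies instead.
Duty = €11,852.82 × 0% = €0.00.
Line 3 (T-881, Ulova, 3,455 pairs, €354,310.25):
Base rate for T-881 is 2%.
Origin Ulova qualifies under the Pelova–Ulova agreement and T-881 is covered: preferential rate Free applies instead.
The additional-duty order on T-881 targets Galoria, not Ulova; it does not apply.
Duty = €354,310.25 × 0% = €0.00.
Line 4 (C-932, Ulova, 3,547 kg, €137,800.95):
Code C-932 is under a tariff-rate quota (threshold 4,111 kg). Quantity 3,547 kg is within the quota, so the in-quota rate 9% applies to the full value.
Duty = €137,800.95 × 9% = €12,402.09.
Total = €13,650.93 + €0.00 + €0.00 + €12,402.09 = €26,053.02.

€26,053.02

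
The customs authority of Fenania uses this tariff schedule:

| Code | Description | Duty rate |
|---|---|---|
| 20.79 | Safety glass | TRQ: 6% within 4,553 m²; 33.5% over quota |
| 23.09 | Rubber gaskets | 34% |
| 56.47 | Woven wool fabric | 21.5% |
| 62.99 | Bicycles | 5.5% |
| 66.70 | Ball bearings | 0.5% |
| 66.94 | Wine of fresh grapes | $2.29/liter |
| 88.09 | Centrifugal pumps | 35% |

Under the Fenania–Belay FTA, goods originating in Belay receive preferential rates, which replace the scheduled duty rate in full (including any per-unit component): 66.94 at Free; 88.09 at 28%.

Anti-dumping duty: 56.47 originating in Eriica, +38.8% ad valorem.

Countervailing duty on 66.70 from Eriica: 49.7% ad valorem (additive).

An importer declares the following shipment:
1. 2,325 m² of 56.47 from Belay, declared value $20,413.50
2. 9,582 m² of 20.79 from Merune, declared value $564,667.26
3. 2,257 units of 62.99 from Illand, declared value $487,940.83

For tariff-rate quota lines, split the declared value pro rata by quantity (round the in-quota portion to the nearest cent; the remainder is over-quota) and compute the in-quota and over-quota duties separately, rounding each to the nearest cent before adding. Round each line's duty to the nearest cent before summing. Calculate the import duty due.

$146,604.40

Line 1 (56.47, Belay, 2,325 m², $20,413.50):
Base rate for 56.47 is 21.5%.
Origin Belay is the FTA partner but 56.47 is not on the preference list; base rate stands.
The additional-duty order on 56.47 targets Eriica, not Belay; it does not apply.
Duty = $20,413.50 × 21.5% = $4,388.90.
Line 2 (20.79, Merune, 9,582 m², $564,667.26):
Code 20.79 is under a tariff-rate quota (threshold 4,553 m²). In-quota: 4,553 m² at 6%; over-quota: 5,029 m² at 33.5%.
Pro-rata value split: in-quota = $564,667.26 × 4,553/9,582 = $268,308.29; over-quota = $564,667.26 − $268,308.29 = $296,358.97.
In-quota duty = $268,308.29 × 6% = $16,098.50. Over-quota duty = $296,358.97 × 33.5% = $99,280.25.
Line duty = $16,098.50 + $99,280.25 = $115,378.75.
Line 3 (62.99, Illand, 2,257 units, $487,940.83):
Base rate for 62.99 is 5.5%.
Duty = $487,940.83 × 5.5% = $26,836.75.
Total = $4,388.90 + $115,378.75 + $26,836.75 = $146,604.40.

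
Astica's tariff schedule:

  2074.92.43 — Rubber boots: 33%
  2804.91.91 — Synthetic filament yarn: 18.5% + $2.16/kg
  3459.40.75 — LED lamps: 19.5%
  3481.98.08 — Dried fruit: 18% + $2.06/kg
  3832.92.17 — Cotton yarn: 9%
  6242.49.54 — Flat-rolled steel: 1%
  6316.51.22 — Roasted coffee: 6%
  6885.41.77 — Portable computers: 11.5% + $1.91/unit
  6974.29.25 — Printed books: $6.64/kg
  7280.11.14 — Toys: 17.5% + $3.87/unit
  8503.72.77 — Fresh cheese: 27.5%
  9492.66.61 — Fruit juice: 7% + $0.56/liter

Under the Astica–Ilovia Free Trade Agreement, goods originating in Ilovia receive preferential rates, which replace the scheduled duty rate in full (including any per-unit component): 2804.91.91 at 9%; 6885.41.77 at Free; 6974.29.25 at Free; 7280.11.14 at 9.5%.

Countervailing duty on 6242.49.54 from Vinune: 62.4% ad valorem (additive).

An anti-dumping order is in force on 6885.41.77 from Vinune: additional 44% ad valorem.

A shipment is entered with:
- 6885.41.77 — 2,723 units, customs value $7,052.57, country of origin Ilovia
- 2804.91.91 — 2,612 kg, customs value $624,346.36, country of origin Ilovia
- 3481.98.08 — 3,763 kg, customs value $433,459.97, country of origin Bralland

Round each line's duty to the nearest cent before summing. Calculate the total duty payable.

Line 1 (6885.41.77, Ilovia, 2,723 units, $7,052.57):
Base rate for 6885.41.77 is 11.5% + $1.91/unit.
Origin Ilovia qualifies under the Astica–Ilovia agreement and 6885.41.77 is covered: preferential rate Free applies instead.
The additional-duty order on 6885.41.77 targets Vinune, not Ilovia; it does not apply.
Duty = $7,052.57 × 0% = $0.00.
Line 2 (2804.91.91, Ilovia, 2,612 kg, $624,346.36):
Base rate for 2804.91.91 is 18.5% + $2.16/kg.
Origin Ilovia qualifies under the Astica–Ilovia agreement and 2804.91.91 is covered: preferential rate 9% applies instead.
Duty = $624,346.36 × 9% = $56,191.17.
Line 3 (3481.98.08, Bralland, 3,763 kg, $433,459.97):
Base rate for 3481.98.08 is 18% + $2.06/kg.
Duty = $433,459.97 × 18% + 3,763 × $2.06 = $85,774.57.
Total = $0.00 + $56,191.17 + $85,774.57 = $141,965.74.

$141,965.74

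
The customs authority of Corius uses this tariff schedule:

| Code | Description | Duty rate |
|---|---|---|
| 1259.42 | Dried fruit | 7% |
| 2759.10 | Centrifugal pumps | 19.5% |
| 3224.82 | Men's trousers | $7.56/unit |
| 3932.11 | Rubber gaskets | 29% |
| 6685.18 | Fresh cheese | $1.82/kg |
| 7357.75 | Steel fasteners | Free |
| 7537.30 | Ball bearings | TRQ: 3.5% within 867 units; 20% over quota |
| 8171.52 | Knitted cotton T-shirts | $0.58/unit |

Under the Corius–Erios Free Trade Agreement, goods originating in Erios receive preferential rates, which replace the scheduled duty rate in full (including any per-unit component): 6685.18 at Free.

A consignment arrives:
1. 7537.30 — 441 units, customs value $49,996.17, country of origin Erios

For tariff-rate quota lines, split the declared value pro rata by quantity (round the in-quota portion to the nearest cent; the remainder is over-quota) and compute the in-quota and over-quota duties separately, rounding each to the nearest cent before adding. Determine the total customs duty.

$1,749.87

Line 1 (7537.30, Erios, 441 units, $49,996.17):
Code 7537.30 is under a tariff-rate quota (threshold 867 units). Quantity 441 units is within the quota, so the in-quota rate 3.5% applies to the full value.
Duty = $49,996.17 × 3.5% = $1,749.87.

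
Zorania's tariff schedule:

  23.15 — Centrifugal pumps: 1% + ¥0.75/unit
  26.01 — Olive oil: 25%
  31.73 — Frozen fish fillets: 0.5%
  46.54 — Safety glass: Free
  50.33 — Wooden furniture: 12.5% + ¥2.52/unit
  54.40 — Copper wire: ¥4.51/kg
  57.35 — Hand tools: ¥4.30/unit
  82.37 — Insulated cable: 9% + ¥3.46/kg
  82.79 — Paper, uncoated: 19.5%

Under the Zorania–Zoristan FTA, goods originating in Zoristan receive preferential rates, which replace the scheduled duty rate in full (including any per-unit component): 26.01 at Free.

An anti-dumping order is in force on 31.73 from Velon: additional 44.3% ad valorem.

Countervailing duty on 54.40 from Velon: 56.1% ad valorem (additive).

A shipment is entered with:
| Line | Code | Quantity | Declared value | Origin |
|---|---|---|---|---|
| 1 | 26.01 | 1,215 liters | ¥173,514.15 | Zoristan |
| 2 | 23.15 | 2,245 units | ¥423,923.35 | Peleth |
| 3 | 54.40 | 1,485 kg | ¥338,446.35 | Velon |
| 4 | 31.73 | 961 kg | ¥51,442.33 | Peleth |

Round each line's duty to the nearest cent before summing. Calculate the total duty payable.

Line 1 (26.01, Zoristan, 1,215 liters, ¥173,514.15):
Base rate for 26.01 is 25%.
Origin Zoristan qualifies under the Zorania–Zoristan agreement and 26.01 is covered: preferential rate Free applies instead.
Duty = ¥173,514.15 × 0% = ¥0.00.
Line 2 (23.15, Peleth, 2,245 units, ¥423,923.35):
Base rate for 23.15 is 1% + ¥0.75/unit.
Duty = ¥423,923.35 × 1% + 2,245 × ¥0.75 = ¥5,922.98.
Line 3 (54.40, Velon, 1,485 kg, ¥338,446.35):
Base rate for 54.40 is ¥4.51/kg.
Additional duty on 54.40 from Velon: +56.1% ad valorem. Applied ad valorem rate = 56.1%.
Duty = ¥338,446.35 × 56.1% + 1,485 × ¥4.51 = ¥196,565.75.
Line 4 (31.73, Peleth, 961 kg, ¥51,442.33):
Base rate for 31.73 is 0.5%.
The additional-duty order on 31.73 targets Velon, not Peleth; it does not apply.
Duty = ¥51,442.33 × 0.5% = ¥257.21.
Total = ¥0.00 + ¥5,922.98 + ¥196,565.75 + ¥257.21 = ¥202,745.94.

¥202,745.94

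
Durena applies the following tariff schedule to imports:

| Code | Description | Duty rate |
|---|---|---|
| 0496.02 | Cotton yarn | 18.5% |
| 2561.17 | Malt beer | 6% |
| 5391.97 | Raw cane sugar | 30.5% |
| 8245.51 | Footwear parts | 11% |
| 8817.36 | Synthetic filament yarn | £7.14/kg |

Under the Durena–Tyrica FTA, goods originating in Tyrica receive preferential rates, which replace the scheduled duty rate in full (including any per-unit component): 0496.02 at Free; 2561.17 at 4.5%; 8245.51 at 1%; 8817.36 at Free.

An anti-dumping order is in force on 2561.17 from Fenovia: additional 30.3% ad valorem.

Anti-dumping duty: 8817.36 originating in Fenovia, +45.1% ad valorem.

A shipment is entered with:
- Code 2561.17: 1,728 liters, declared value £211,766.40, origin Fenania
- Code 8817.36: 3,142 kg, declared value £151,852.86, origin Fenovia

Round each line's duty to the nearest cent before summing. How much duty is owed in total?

Line 1 (2561.17, Fenania, 1,728 liters, £211,766.40):
Base rate for 2561.17 is 6%.
2561.17 has an FTA preferential rate, but origin Fenania is not Tyrica; base rate stands.
The additional-duty order on 2561.17 targets Fenovia, not Fenania; it does not apply.
Duty = £211,766.40 × 6% = £12,705.98.
Line 2 (8817.36, Fenovia, 3,142 kg, £151,852.86):
Base rate for 8817.36 is £7.14/kg.
8817.36 has an FTA preferential rate, but origin Fenovia is not Tyrica; base rate stands.
Additional duty on 8817.36 from Fenovia: +45.1% ad valorem. Applied ad valorem rate = 45.1%.
Duty = £151,852.86 × 45.1% + 3,142 × £7.14 = £90,919.52.
Total = £12,705.98 + £90,919.52 = £103,625.50.

£103,625.50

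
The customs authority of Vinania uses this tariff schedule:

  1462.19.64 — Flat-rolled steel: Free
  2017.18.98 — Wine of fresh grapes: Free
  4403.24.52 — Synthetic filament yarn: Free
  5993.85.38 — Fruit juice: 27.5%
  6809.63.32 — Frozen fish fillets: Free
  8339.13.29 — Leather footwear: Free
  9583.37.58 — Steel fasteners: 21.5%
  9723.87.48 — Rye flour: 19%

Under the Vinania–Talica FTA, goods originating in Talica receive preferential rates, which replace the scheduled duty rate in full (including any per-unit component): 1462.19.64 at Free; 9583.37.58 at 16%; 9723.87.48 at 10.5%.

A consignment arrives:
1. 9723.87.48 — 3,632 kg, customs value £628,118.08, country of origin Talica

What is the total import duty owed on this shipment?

£65,952.40

Line 1 (9723.87.48, Talica, 3,632 kg, £628,118.08):
Base rate for 9723.87.48 is 19%.
Origin Talica qualifies under the Vinania–Talica agreement and 9723.87.48 is covered: preferential rate 10.5% applies instead.
Duty = £628,118.08 × 10.5% = £65,952.40.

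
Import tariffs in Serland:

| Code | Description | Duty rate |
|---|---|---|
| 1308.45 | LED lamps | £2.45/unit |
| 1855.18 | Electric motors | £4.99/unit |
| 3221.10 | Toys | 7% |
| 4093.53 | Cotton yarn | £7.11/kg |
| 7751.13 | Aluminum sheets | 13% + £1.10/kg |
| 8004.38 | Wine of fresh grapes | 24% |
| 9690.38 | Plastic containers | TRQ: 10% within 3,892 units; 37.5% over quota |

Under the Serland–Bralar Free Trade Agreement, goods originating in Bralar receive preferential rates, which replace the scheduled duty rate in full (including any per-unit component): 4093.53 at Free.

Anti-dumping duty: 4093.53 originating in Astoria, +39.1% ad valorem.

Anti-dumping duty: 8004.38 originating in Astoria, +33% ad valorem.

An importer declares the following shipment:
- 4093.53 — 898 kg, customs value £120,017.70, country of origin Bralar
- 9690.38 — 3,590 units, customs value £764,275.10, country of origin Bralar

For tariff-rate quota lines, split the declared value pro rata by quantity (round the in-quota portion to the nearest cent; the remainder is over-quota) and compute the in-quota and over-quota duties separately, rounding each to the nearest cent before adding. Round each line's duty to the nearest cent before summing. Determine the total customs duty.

Line 1 (4093.53, Bralar, 898 kg, £120,017.70):
Base rate for 4093.53 is £7.11/kg.
Origin Bralar qualifies under the Serland–Bralar agreement and 4093.53 is covered: preferential rate Free applies instead.
The additional-duty order on 4093.53 targets Astoria, not Bralar; it does not apply.
Duty = £120,017.70 × 0% = £0.00.
Line 2 (9690.38, Bralar, 3,590 units, £764,275.10):
Code 9690.38 is under a tariff-rate quota (threshold 3,892 units). Quantity 3,590 units is within the quota, so the in-quota rate 10% applies to the full value.
Duty = £764,275.10 × 10% = £76,427.51.
Total = £0.00 + £76,427.51 = £76,427.51.

£76,427.51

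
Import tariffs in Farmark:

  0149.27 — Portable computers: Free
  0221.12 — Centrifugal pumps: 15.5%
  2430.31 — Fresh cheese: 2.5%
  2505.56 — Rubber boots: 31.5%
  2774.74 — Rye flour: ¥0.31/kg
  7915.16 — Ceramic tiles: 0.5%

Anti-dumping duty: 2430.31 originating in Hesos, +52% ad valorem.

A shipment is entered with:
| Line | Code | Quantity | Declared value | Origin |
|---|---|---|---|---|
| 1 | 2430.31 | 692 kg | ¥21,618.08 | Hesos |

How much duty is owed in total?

¥11,781.85

Line 1 (2430.31, Hesos, 692 kg, ¥21,618.08):
Base rate for 2430.31 is 2.5%.
Additional duty on 2430.31 from Hesos: +52%. Applied ad valorem rate: 2.5% + 52% = 54.5%.
Duty = ¥21,618.08 × 54.5% = ¥11,781.85.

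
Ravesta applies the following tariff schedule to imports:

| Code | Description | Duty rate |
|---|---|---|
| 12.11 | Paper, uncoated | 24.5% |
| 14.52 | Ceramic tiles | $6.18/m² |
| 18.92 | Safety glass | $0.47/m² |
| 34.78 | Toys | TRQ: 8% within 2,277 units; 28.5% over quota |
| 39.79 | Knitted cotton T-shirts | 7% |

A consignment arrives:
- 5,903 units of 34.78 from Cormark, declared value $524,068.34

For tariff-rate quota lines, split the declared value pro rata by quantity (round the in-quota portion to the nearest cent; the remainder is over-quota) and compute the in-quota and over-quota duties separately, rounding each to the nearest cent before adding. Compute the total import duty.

$107,918.30

Line 1 (34.78, Cormark, 5,903 units, $524,068.34):
Code 34.78 is under a tariff-rate quota (threshold 2,277 units). In-quota: 2,277 units at 8%; over-quota: 3,626 units at 28.5%.
Pro-rata value split: in-quota = $524,068.34 × 2,277/5,903 = $202,152.06; over-quota = $524,068.34 − $202,152.06 = $321,916.28.
In-quota duty = $202,152.06 × 8% = $16,172.16. Over-quota duty = $321,916.28 × 28.5% = $91,746.14.
Line duty = $16,172.16 + $91,746.14 = $107,918.30.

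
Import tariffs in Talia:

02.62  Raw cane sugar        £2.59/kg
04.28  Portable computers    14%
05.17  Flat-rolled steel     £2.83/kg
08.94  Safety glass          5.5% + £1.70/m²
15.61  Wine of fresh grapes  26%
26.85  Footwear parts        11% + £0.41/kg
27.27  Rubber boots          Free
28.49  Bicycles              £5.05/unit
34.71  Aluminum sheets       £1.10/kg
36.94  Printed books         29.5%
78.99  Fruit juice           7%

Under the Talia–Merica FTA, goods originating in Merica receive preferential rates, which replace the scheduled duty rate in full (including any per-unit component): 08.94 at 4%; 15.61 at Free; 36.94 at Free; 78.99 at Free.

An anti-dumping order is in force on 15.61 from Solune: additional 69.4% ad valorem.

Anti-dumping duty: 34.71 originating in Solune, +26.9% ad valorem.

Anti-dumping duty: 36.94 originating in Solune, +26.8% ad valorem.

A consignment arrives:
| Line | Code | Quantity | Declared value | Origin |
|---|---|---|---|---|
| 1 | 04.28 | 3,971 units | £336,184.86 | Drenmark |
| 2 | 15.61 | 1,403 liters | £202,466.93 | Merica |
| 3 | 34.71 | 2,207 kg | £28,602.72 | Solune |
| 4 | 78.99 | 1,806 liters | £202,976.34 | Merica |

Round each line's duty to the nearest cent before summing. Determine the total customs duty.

Line 1 (04.28, Drenmark, 3,971 units, £336,184.86):
Base rate for 04.28 is 14%.
Duty = £336,184.86 × 14% = £47,065.88.
Line 2 (15.61, Merica, 1,403 liters, £202,466.93):
Base rate for 15.61 is 26%.
Origin Merica qualifies under the Talia–Merica agreement and 15.61 is covered: preferential rate Free applies instead.
The additional-duty order on 15.61 targets Solune, not Merica; it does not apply.
Duty = £202,466.93 × 0% = £0.00.
Line 3 (34.71, Solune, 2,207 kg, £28,602.72):
Base rate for 34.71 is £1.10/kg.
Additional duty on 34.71 from Solune: +26.9% ad valorem. Applied ad valorem rate = 26.9%.
Duty = £28,602.72 × 26.9% + 2,207 × £1.10 = £10,121.83.
Line 4 (78.99, Merica, 1,806 liters, £202,976.34):
Base rate for 78.99 is 7%.
Origin Merica qualifies under the Talia–Merica agreement and 78.99 is covered: preferential rate Free applies instead.
Duty = £202,976.34 × 0% = £0.00.
Total = £47,065.88 + £0.00 + £10,121.83 + £0.00 = £57,187.71.

£57,187.71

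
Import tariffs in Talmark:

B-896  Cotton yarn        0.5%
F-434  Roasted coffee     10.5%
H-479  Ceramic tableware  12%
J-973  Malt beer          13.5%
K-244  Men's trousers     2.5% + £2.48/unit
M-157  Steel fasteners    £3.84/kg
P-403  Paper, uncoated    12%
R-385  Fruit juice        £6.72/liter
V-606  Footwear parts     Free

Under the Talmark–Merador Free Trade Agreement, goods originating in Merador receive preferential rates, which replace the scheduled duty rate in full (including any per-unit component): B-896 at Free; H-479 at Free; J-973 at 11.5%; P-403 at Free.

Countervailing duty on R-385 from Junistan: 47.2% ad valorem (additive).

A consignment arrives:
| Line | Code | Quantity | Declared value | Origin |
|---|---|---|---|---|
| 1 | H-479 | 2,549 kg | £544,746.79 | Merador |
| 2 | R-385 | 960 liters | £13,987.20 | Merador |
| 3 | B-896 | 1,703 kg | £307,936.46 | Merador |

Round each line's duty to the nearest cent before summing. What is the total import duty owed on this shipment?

Line 1 (H-479, Merador, 2,549 kg, £544,746.79):
Base rate for H-479 is 12%.
Origin Merador qualifies under the Talmark–Merador agreement and H-479 is covered: preferential rate Free applies instead.
Duty = £544,746.79 × 0% = £0.00.
Line 2 (R-385, Merador, 960 liters, £13,987.20):
Base rate for R-385 is £6.72/liter.
Origin Merador is the FTA partner but R-385 is not on the preference list; base rate stands.
The additional-duty order on R-385 targets Junistan, not Merador; it does not apply.
Duty = 960 × £6.72 = £6,451.20.
Line 3 (B-896, Merador, 1,703 kg, £307,936.46):
Base rate for B-896 is 0.5%.
Origin Merador qualifies under the Talmark–Merador agreement and B-896 is covered: preferential rate Free applies instead.
Duty = £307,936.46 × 0% = £0.00.
Total = £0.00 + £6,451.20 + £0.00 = £6,451.20.

£6,451.20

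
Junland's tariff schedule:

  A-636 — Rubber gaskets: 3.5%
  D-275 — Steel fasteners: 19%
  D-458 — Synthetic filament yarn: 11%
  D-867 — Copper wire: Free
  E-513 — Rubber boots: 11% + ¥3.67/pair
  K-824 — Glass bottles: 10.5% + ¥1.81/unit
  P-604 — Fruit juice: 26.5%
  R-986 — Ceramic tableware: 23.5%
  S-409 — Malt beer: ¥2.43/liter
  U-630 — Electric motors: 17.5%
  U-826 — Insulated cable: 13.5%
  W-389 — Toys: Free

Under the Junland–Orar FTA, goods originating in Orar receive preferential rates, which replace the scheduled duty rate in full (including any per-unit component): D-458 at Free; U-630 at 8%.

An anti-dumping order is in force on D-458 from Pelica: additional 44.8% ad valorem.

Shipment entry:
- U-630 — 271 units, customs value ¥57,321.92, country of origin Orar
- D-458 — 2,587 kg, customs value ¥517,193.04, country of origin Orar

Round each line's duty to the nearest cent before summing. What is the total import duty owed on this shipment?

Line 1 (U-630, Orar, 271 units, ¥57,321.92):
Base rate for U-630 is 17.5%.
Origin Orar qualifies under the Junland–Orar agreement and U-630 is covered: preferential rate 8% applies instead.
Duty = ¥57,321.92 × 8% = ¥4,585.75.
Line 2 (D-458, Orar, 2,587 kg, ¥517,193.04):
Base rate for D-458 is 11%.
Origin Orar qualifies under the Junland–Orar agreement and D-458 is covered: preferential rate Free applies instead.
The additional-duty order on D-458 targets Pelica, not Orar; it does not apply.
Duty = ¥517,193.04 × 0% = ¥0.00.
Total = ¥4,585.75 + ¥0.00 = ¥4,585.75.

¥4,585.75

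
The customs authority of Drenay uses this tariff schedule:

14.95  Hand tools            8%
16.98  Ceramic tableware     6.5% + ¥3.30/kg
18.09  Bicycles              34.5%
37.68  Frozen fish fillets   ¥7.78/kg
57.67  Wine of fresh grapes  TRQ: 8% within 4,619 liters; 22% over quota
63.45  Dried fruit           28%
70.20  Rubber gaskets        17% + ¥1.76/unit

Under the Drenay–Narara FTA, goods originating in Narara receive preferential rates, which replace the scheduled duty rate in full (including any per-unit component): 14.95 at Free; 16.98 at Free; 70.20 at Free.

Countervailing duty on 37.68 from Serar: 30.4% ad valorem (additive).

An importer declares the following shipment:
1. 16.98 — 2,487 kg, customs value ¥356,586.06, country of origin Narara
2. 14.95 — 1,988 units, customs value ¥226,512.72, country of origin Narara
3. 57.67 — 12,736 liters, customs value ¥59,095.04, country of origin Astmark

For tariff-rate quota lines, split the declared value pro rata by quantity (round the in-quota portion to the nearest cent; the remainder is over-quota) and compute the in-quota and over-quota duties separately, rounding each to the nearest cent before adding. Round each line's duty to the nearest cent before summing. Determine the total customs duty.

Line 1 (16.98, Narara, 2,487 kg, ¥356,586.06):
Base rate for 16.98 is 6.5% + ¥3.30/kg.
Origin Narara qualifies under the Drenay–Narara agreement and 16.98 is covered: preferential rate Free applies instead.
Duty = ¥356,586.06 × 0% = ¥0.00.
Line 2 (14.95, Narara, 1,988 units, ¥226,512.72):
Base rate for 14.95 is 8%.
Origin Narara qualifies under the Drenay–Narara agreement and 14.95 is covered: preferential rate Free applies instead.
Duty = ¥226,512.72 × 0% = ¥0.00.
Line 3 (57.67, Astmark, 12,736 liters, ¥59,095.04):
Code 57.67 is under a tariff-rate quota (threshold 4,619 liters). In-quota: 4,619 liters at 8%; over-quota: 8,117 liters at 22%.
Pro-rata value split: in-quota = ¥59,095.04 × 4,619/12,736 = ¥21,432.16; over-quota = ¥59,095.04 − ¥21,432.16 = ¥37,662.88.
In-quota duty = ¥21,432.16 × 8% = ¥1,714.57. Over-quota duty = ¥37,662.88 × 22% = ¥8,285.83.
Line duty = ¥1,714.57 + ¥8,285.83 = ¥10,000.40.
Total = ¥0.00 + ¥0.00 + ¥10,000.40 = ¥10,000.40.

¥10,000.40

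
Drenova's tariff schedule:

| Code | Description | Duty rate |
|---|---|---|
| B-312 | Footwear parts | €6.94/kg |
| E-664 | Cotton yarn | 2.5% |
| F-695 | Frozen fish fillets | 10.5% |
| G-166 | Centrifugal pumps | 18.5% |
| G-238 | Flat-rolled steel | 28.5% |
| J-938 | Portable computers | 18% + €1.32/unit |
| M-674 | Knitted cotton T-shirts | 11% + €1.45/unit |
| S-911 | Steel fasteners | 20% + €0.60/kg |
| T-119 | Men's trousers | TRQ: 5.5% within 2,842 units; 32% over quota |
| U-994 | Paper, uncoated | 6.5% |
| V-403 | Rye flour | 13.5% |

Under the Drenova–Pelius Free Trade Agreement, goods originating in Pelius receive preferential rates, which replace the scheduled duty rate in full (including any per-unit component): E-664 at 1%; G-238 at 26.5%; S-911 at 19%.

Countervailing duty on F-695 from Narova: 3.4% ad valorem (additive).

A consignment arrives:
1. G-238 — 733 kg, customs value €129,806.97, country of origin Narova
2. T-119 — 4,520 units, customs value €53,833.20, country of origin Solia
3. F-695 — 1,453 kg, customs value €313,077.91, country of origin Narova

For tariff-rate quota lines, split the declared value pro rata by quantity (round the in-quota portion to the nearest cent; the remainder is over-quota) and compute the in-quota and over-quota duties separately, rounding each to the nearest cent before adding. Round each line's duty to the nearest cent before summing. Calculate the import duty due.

€88,769.66

Line 1 (G-238, Narova, 733 kg, €129,806.97):
Base rate for G-238 is 28.5%.
G-238 has an FTA preferential rate, but origin Narova is not Pelius; base rate stands.
Duty = €129,806.97 × 28.5% = €36,994.99.
Line 2 (T-119, Solia, 4,520 units, €53,833.20):
Code T-119 is under a tariff-rate quota (threshold 2,842 units). In-quota: 2,842 units at 5.5%; over-quota: 1,678 units at 32%.
Pro-rata value split: in-quota = €53,833.20 × 2,842/4,520 = €33,848.22; over-quota = €53,833.20 − €33,848.22 = €19,984.98.
In-quota duty = €33,848.22 × 5.5% = €1,861.65. Over-quota duty = €19,984.98 × 32% = €6,395.19.
Line duty = €1,861.65 + €6,395.19 = €8,256.84.
Line 3 (F-695, Narova, 1,453 kg, €313,077.91):
Base rate for F-695 is 10.5%.
Additional duty on F-695 from Narova: +3.4%. Applied ad valorem rate: 10.5% + 3.4% = 13.9%.
Duty = €313,077.91 × 13.9% = €43,517.83.
Total = €36,994.99 + €8,256.84 + €43,517.83 = €88,769.66.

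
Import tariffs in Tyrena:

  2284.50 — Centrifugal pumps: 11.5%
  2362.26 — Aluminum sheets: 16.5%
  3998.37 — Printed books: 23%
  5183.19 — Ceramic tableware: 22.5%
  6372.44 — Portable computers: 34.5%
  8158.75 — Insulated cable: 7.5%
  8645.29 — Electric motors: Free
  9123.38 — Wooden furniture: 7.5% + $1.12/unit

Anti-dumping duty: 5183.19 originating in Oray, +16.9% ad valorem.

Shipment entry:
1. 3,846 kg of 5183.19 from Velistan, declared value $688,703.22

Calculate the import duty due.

$154,958.22

Line 1 (5183.19, Velistan, 3,846 kg, $688,703.22):
Base rate for 5183.19 is 22.5%.
The additional-duty order on 5183.19 targets Oray, not Velistan; it does not apply.
Duty = $688,703.22 × 22.5% = $154,958.22.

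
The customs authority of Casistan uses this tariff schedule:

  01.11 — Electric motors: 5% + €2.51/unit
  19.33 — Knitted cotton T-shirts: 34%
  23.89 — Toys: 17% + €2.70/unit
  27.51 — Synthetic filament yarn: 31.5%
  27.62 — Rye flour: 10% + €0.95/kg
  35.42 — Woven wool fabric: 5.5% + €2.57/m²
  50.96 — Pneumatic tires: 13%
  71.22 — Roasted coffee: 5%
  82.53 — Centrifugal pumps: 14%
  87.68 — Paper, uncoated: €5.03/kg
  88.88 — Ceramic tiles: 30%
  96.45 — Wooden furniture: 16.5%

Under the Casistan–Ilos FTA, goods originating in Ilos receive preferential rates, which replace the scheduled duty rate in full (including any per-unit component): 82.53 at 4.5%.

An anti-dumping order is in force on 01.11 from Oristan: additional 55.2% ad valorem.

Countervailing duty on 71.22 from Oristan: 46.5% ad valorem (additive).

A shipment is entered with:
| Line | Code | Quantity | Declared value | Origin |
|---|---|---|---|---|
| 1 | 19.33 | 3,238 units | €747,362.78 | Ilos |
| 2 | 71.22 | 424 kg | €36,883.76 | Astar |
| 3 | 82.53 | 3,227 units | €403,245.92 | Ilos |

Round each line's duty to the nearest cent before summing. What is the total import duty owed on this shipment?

Line 1 (19.33, Ilos, 3,238 units, €747,362.78):
Base rate for 19.33 is 34%.
Origin Ilos is the FTA partner but 19.33 is not on the preference list; base rate stands.
Duty = €747,362.78 × 34% = €254,103.35.
Line 2 (71.22, Astar, 424 kg, €36,883.76):
Base rate for 71.22 is 5%.
The additional-duty order on 71.22 targets Oristan, not Astar; it does not apply.
Duty = €36,883.76 × 5% = €1,844.19.
Line 3 (82.53, Ilos, 3,227 units, €403,245.92):
Base rate for 82.53 is 14%.
Origin Ilos qualifies under the Casistan–Ilos agreement and 82.53 is covered: preferential rate 4.5% applies instead.
Duty = €403,245.92 × 4.5% = €18,146.07.
Total = €254,103.35 + €1,844.19 + €18,146.07 = €274,093.61.

€274,093.61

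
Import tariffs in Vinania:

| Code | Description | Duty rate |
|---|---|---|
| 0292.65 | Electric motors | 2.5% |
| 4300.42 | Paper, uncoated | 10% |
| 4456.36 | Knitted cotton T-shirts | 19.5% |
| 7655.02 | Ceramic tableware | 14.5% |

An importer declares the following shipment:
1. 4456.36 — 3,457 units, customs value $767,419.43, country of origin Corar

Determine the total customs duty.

Line 1 (4456.36, Corar, 3,457 units, $767,419.43):
Base rate for 4456.36 is 19.5%.
Duty = $767,419.43 × 19.5% = $149,646.79.

$149,646.79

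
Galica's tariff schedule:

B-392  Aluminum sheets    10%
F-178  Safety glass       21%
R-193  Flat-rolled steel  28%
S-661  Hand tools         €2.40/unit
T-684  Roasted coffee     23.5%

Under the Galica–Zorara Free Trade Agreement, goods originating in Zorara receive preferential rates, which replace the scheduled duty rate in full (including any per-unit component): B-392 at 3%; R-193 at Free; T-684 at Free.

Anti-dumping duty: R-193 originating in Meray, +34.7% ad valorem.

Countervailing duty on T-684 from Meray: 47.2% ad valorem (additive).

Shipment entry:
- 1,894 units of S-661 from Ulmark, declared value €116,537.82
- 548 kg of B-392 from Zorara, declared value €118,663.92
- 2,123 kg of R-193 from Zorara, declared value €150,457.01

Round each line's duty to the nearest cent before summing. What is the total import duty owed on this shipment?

€8,105.52

Line 1 (S-661, Ulmark, 1,894 units, €116,537.82):
Base rate for S-661 is €2.40/unit.
Duty = 1,894 × €2.40 = €4,545.60.
Line 2 (B-392, Zorara, 548 kg, €118,663.92):
Base rate for B-392 is 10%.
Origin Zorara qualifies under the Galica–Zorara agreement and B-392 is covered: preferential rate 3% applies instead.
Duty = €118,663.92 × 3% = €3,559.92.
Line 3 (R-193, Zorara, 2,123 kg, €150,457.01):
Base rate for R-193 is 28%.
Origin Zorara qualifies under the Galica–Zorara agreement and R-193 is covered: preferential rate Free applies instead.
The additional-duty order on R-193 targets Meray, not Zorara; it does not apply.
Duty = €150,457.01 × 0% = €0.00.
Total = €4,545.60 + €3,559.92 + €0.00 = €8,105.52.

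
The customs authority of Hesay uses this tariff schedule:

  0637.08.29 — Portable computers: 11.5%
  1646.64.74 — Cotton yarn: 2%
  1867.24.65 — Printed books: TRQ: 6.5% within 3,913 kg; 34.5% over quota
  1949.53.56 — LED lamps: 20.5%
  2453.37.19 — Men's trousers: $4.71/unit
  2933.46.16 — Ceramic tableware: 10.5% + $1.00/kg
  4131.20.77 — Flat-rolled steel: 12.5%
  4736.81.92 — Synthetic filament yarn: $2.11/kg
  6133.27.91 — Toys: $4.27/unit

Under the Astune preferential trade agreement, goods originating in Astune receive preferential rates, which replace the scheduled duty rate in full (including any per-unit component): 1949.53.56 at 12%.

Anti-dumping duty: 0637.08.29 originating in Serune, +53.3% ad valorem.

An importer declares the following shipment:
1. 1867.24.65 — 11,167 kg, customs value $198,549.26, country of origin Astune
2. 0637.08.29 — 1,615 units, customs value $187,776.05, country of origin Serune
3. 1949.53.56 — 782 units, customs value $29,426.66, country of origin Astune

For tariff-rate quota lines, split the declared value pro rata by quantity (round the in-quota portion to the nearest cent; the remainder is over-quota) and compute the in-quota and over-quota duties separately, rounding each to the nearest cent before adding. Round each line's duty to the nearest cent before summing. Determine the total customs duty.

$174,229.09

Line 1 (1867.24.65, Astune, 11,167 kg, $198,549.26):
Code 1867.24.65 is under a tariff-rate quota (threshold 3,913 kg). In-quota: 3,913 kg at 6.5%; over-quota: 7,254 kg at 34.5%.
Pro-rata value split: in-quota = $198,549.26 × 3,913/11,167 = $69,573.14; over-quota = $198,549.26 − $69,573.14 = $128,976.12.
In-quota duty = $69,573.14 × 6.5% = $4,522.25. Over-quota duty = $128,976.12 × 34.5% = $44,496.76.
Line duty = $4,522.25 + $44,496.76 = $49,019.01.
Line 2 (0637.08.29, Serune, 1,615 units, $187,776.05):
Base rate for 0637.08.29 is 11.5%.
Additional duty on 0637.08.29 from Serune: +53.3%. Applied ad valorem rate: 11.5% + 53.3% = 64.8%.
Duty = $187,776.05 × 64.8% = $121,678.88.
Line 3 (1949.53.56, Astune, 782 units, $29,426.66):
Base rate for 1949.53.56 is 20.5%.
Origin Astune qualifies under the Hesay–Astune agreement and 1949.53.56 is covered: preferential rate 12% applies instead.
Duty = $29,426.66 × 12% = $3,531.20.
Total = $49,019.01 + $121,678.88 + $3,531.20 = $174,229.09.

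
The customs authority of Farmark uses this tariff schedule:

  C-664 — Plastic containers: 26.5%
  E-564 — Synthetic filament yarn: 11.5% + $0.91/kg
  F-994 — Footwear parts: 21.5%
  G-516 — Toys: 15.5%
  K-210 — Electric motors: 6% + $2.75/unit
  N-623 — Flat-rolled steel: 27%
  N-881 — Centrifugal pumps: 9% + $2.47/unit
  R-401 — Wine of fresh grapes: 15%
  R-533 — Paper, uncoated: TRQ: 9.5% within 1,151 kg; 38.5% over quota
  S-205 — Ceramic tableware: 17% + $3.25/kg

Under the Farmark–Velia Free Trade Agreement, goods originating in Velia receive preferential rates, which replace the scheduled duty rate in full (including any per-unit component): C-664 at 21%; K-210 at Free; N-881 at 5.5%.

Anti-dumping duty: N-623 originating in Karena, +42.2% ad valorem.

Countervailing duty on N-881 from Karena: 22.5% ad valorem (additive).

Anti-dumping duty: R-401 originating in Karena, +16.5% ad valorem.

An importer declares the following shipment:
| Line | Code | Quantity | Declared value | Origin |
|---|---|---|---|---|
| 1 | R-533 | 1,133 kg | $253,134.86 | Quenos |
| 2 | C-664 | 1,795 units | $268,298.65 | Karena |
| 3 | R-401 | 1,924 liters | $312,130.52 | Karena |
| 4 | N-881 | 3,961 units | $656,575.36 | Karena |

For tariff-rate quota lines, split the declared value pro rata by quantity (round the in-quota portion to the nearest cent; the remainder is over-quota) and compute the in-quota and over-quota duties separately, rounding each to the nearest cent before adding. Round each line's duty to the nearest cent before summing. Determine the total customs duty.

$410,072.97

Line 1 (R-533, Quenos, 1,133 kg, $253,134.86):
Code R-533 is under a tariff-rate quota (threshold 1,151 kg). Quantity 1,133 kg is within the quota, so the in-quota rate 9.5% applies to the full value.
Duty = $253,134.86 × 9.5% = $24,047.81.
Line 2 (C-664, Karena, 1,795 units, $268,298.65):
Base rate for C-664 is 26.5%.
C-664 has an FTA preferential rate, but origin Karena is not Velia; base rate stands.
Duty = $268,298.65 × 26.5% = $71,099.14.
Line 3 (R-401, Karena, 1,924 liters, $312,130.52):
Base rate for R-401 is 15%.
Additional duty on R-401 from Karena: +16.5%. Applied ad valorem rate: 15% + 16.5% = 31.5%.
Duty = $312,130.52 × 31.5% = $98,321.11.
Line 4 (N-881, Karena, 3,961 units, $656,575.36):
Base rate for N-881 is 9% + $2.47/unit.
N-881 has an FTA preferential rate, but origin Karena is not Velia; base rate stands.
Additional duty on N-881 from Karena: +22.5%. Applied ad valorem rate: 9% + 22.5% = 31.5%.
Duty = $656,575.36 × 31.5% + 3,961 × $2.47 = $216,604.91.
Total = $24,047.81 + $71,099.14 + $98,321.11 + $216,604.91 = $410,072.97.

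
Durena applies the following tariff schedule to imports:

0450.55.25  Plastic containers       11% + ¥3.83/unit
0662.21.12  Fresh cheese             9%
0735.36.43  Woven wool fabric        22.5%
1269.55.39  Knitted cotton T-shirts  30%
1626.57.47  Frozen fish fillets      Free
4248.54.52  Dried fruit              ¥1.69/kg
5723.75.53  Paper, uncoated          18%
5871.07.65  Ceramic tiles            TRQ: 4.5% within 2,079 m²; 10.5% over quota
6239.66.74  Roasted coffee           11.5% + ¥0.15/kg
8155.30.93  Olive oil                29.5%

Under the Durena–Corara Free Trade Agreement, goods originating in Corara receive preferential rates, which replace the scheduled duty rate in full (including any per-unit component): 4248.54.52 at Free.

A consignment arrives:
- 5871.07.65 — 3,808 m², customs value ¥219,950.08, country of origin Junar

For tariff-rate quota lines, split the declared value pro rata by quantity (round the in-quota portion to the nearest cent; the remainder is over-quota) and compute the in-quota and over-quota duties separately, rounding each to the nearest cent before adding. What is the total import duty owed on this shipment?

Line 1 (5871.07.65, Junar, 3,808 m², ¥219,950.08):
Code 5871.07.65 is under a tariff-rate quota (threshold 2,079 m²). In-quota: 2,079 m² at 4.5%; over-quota: 1,729 m² at 10.5%.
Pro-rata value split: in-quota = ¥219,950.08 × 2,079/3,808 = ¥120,083.04; over-quota = ¥219,950.08 − ¥120,083.04 = ¥99,867.04.
In-quota duty = ¥120,083.04 × 4.5% = ¥5,403.74. Over-quota duty = ¥99,867.04 × 10.5% = ¥10,486.04.
Line duty = ¥5,403.74 + ¥10,486.04 = ¥15,889.78.

¥15,889.78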